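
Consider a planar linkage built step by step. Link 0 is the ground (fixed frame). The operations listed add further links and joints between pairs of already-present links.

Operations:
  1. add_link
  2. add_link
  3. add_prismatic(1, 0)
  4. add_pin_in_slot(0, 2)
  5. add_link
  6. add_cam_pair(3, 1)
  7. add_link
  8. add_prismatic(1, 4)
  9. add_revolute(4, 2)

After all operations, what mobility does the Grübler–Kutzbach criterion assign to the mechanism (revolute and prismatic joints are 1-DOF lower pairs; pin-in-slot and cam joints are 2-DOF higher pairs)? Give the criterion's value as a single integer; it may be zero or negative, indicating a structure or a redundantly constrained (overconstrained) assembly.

link 0 = ground. State L|J1|J2 = 1|0|0
+link1  2|0|0
+link2  3|0|0
P(1,0) f=1→J1  3|1|0
PS(0,2) f=2→J2  3|1|1
+link3  4|1|1
C(3,1) f=2→J2  4|1|2
+link4  5|1|2
P(1,4) f=1→J1  5|2|2
R(4,2) f=1→J1  5|3|2
M = 3(5−1)−2·3−2 = 12−6−2 = 4

M = 4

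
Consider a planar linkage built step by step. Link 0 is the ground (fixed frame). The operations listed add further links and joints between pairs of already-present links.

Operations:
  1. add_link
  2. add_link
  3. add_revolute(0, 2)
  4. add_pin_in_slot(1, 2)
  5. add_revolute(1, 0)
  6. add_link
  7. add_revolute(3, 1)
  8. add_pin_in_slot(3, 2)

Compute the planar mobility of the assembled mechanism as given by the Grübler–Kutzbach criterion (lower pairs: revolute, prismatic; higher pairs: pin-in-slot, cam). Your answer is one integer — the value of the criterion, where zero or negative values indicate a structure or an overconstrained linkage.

M = 1

link 0 = ground. State L|J1|J2 = 1|0|0
+link1  2|0|0
+link2  3|0|0
R(0,2) f=1→J1  3|1|0
PS(1,2) f=2→J2  3|1|1
R(1,0) f=1→J1  3|2|1
+link3  4|2|1
R(3,1) f=1→J1  4|3|1
PS(3,2) f=2→J2  4|3|2
M = 3(4−1)−2·3−2 = 9−6−2 = 1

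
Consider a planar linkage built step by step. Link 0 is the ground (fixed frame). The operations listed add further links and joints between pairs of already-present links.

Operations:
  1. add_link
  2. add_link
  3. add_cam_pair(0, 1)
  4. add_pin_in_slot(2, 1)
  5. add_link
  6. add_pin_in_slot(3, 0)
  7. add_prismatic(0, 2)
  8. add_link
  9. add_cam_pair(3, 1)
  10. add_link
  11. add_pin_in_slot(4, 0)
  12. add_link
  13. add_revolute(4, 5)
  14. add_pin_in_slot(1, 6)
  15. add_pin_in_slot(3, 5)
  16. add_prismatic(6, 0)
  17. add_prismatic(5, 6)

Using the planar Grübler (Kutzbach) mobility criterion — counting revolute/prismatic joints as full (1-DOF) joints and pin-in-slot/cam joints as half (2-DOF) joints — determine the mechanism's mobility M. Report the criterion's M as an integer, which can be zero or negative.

L=1 J1=0 J2=0
add link → L=2 J1=0 J2=0
add link → L=3 J1=0 J2=0
C@0,1 dof=2 J2 → L=3 J1=0 J2=1
PS@2,1 dof=2 J2 → L=3 J1=0 J2=2
add link → L=4 J1=0 J2=2
PS@3,0 dof=2 J2 → L=4 J1=0 J2=3
P@0,2 dof=1 J1 → L=4 J1=1 J2=3
add link → L=5 J1=1 J2=3
C@3,1 dof=2 J2 → L=5 J1=1 J2=4
add link → L=6 J1=1 J2=4
PS@4,0 dof=2 J2 → L=6 J1=1 J2=5
add link → L=7 J1=1 J2=5
R@4,5 dof=1 J1 → L=7 J1=2 J2=5
PS@1,6 dof=2 J2 → L=7 J1=2 J2=6
PS@3,5 dof=2 J2 → L=7 J1=2 J2=7
P@6,0 dof=1 J1 → L=7 J1=3 J2=7
P@5,6 dof=1 J1 → L=7 J1=4 J2=7
M=3(L−1)−2J1−J2=3·6−2·4−7=3

M = 3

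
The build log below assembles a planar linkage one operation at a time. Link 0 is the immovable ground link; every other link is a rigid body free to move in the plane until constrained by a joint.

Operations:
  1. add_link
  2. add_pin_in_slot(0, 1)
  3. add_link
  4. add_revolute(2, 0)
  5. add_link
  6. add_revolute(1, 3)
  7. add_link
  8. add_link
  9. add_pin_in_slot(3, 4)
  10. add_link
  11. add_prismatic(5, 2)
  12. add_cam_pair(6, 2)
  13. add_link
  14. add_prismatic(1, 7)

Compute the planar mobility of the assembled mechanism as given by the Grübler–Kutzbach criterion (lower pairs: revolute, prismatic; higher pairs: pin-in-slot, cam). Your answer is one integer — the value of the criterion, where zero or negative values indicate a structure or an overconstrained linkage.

M = 10

ground; <1,0,0>
#1 <2,0,0>
PS:0↔1 J2 <2,0,1>
#2 <3,0,1>
R:2↔0 J1 <3,1,1>
#3 <4,1,1>
R:1↔3 J1 <4,2,1>
#4 <5,2,1>
#5 <6,2,1>
PS:3↔4 J2 <6,2,2>
#6 <7,2,2>
P:5↔2 J1 <7,3,2>
C:6↔2 J2 <7,3,3>
#7 <8,3,3>
P:1↔7 J1 <8,4,3>
3×7 − 2×4 − 1×3 = 10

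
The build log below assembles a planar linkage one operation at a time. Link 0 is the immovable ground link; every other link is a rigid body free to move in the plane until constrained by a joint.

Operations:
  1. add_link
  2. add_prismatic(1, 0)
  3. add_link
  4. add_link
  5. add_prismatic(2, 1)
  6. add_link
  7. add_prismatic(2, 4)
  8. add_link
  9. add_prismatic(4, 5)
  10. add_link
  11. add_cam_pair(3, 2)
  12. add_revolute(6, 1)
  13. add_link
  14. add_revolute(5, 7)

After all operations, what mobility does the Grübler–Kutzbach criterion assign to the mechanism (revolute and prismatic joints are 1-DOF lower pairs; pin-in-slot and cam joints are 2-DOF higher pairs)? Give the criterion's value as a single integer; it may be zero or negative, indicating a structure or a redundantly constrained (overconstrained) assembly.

M = 8

[1;0;0] (link 0 is ground)
L+ [2;0;0]
P(1,0)∈J1 [2;1;0]
L+ [3;1;0]
L+ [4;1;0]
P(2,1)∈J1 [4;2;0]
L+ [5;2;0]
P(2,4)∈J1 [5;3;0]
L+ [6;3;0]
P(4,5)∈J1 [6;4;0]
L+ [7;4;0]
C(3,2)∈J2 [7;4;1]
R(6,1)∈J1 [7;5;1]
L+ [8;5;1]
R(5,7)∈J1 [8;6;1]
mobility = 21 − 12 − 1 = 8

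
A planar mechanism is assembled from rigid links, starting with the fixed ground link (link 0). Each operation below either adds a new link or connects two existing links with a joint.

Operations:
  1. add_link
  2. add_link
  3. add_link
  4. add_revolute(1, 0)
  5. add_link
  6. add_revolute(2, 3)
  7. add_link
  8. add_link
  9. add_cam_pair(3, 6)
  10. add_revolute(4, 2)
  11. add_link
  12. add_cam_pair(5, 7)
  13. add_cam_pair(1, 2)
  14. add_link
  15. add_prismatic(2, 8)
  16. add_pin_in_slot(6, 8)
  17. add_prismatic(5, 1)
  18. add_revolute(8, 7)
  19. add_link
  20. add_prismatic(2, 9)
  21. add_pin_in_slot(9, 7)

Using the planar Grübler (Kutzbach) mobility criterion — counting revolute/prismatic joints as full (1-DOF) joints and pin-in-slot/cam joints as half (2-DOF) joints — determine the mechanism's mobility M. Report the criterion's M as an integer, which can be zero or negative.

ground; <1,0,0>
#1 <2,0,0>
#2 <3,0,0>
#3 <4,0,0>
R:1↔0 J1 <4,1,0>
#4 <5,1,0>
R:2↔3 J1 <5,2,0>
#5 <6,2,0>
#6 <7,2,0>
C:3↔6 J2 <7,2,1>
R:4↔2 J1 <7,3,1>
#7 <8,3,1>
C:5↔7 J2 <8,3,2>
C:1↔2 J2 <8,3,3>
#8 <9,3,3>
P:2↔8 J1 <9,4,3>
PS:6↔8 J2 <9,4,4>
P:5↔1 J1 <9,5,4>
R:8↔7 J1 <9,6,4>
#9 <10,6,4>
P:2↔9 J1 <10,7,4>
PS:9↔7 J2 <10,7,5>
3×9 − 2×7 − 1×5 = 8

M = 8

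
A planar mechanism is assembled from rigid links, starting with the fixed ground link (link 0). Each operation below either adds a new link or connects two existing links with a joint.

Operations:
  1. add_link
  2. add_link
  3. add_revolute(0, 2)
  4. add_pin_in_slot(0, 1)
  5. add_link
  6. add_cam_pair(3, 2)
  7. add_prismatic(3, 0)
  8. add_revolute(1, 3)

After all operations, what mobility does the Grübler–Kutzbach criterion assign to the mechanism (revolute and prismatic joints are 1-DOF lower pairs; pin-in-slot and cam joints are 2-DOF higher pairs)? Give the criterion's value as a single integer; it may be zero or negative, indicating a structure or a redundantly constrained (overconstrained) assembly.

M = 1

(L,J1,J2)=(1,0,0); link0 fixed
link1: (2,0,0)
link2: (3,0,0)
R 0-2 [J1]: (3,1,0)
PS 0-1 [J2]: (3,1,1)
link3: (4,1,1)
C 3-2 [J2]: (4,1,2)
P 3-0 [J1]: (4,2,2)
R 1-3 [J1]: (4,3,2)
Grübler: 3·3 − 2·3 − 2 = 1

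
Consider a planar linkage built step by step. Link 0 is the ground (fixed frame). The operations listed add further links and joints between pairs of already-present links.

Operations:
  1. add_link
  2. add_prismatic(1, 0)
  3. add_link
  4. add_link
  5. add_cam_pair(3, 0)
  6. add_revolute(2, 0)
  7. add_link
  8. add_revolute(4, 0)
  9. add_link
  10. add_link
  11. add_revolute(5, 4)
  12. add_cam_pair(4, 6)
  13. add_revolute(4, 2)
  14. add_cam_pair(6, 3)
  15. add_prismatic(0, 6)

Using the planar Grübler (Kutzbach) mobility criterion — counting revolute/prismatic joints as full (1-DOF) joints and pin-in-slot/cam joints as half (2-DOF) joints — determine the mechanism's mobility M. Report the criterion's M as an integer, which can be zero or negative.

M = 3

[1;0;0] (link 0 is ground)
L+ [2;0;0]
P(1,0)∈J1 [2;1;0]
L+ [3;1;0]
L+ [4;1;0]
C(3,0)∈J2 [4;1;1]
R(2,0)∈J1 [4;2;1]
L+ [5;2;1]
R(4,0)∈J1 [5;3;1]
L+ [6;3;1]
L+ [7;3;1]
R(5,4)∈J1 [7;4;1]
C(4,6)∈J2 [7;4;2]
R(4,2)∈J1 [7;5;2]
C(6,3)∈J2 [7;5;3]
P(0,6)∈J1 [7;6;3]
mobility = 18 − 12 − 3 = 3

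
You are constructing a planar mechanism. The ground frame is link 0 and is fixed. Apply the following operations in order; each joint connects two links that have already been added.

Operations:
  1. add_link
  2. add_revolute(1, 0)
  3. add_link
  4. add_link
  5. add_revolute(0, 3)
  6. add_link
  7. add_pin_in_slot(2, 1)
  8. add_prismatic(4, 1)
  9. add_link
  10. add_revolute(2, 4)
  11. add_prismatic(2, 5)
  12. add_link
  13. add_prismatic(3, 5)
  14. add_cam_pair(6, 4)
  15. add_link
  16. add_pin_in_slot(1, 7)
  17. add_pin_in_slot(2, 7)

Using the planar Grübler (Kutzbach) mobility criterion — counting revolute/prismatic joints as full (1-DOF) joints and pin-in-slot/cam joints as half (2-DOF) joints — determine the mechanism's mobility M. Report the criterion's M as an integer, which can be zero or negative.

M = 5

ground; <1,0,0>
#1 <2,0,0>
R:1↔0 J1 <2,1,0>
#2 <3,1,0>
#3 <4,1,0>
R:0↔3 J1 <4,2,0>
#4 <5,2,0>
PS:2↔1 J2 <5,2,1>
P:4↔1 J1 <5,3,1>
#5 <6,3,1>
R:2↔4 J1 <6,4,1>
P:2↔5 J1 <6,5,1>
#6 <7,5,1>
P:3↔5 J1 <7,6,1>
C:6↔4 J2 <7,6,2>
#7 <8,6,2>
PS:1↔7 J2 <8,6,3>
PS:2↔7 J2 <8,6,4>
3×7 − 2×6 − 1×4 = 5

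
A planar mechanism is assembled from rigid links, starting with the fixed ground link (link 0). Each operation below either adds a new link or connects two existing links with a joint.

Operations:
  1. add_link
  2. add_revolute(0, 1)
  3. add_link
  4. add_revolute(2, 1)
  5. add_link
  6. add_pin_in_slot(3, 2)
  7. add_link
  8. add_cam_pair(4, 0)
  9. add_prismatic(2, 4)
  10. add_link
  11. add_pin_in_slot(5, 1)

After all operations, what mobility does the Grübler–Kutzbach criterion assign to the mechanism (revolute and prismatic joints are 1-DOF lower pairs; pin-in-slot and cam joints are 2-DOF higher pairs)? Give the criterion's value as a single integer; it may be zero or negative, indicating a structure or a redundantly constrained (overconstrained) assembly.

L=1 J1=0 J2=0
add link → L=2 J1=0 J2=0
R@0,1 dof=1 J1 → L=2 J1=1 J2=0
add link → L=3 J1=1 J2=0
R@2,1 dof=1 J1 → L=3 J1=2 J2=0
add link → L=4 J1=2 J2=0
PS@3,2 dof=2 J2 → L=4 J1=2 J2=1
add link → L=5 J1=2 J2=1
C@4,0 dof=2 J2 → L=5 J1=2 J2=2
P@2,4 dof=1 J1 → L=5 J1=3 J2=2
add link → L=6 J1=3 J2=2
PS@5,1 dof=2 J2 → L=6 J1=3 J2=3
M=3(L−1)−2J1−J2=3·5−2·3−3=6

M = 6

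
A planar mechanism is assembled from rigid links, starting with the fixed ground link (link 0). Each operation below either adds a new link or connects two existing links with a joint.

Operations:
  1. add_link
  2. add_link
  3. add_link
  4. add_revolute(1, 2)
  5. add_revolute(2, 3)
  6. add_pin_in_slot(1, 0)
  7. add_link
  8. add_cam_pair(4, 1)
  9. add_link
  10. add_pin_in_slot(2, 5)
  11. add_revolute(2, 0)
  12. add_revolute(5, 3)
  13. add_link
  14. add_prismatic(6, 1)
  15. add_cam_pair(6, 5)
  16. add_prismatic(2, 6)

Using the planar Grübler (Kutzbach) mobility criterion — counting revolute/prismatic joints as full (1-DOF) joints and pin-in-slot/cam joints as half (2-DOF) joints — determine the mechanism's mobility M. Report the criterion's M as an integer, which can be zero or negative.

M = 2

L=1 J1=0 J2=0
add link → L=2 J1=0 J2=0
add link → L=3 J1=0 J2=0
add link → L=4 J1=0 J2=0
R@1,2 dof=1 J1 → L=4 J1=1 J2=0
R@2,3 dof=1 J1 → L=4 J1=2 J2=0
PS@1,0 dof=2 J2 → L=4 J1=2 J2=1
add link → L=5 J1=2 J2=1
C@4,1 dof=2 J2 → L=5 J1=2 J2=2
add link → L=6 J1=2 J2=2
PS@2,5 dof=2 J2 → L=6 J1=2 J2=3
R@2,0 dof=1 J1 → L=6 J1=3 J2=3
R@5,3 dof=1 J1 → L=6 J1=4 J2=3
add link → L=7 J1=4 J2=3
P@6,1 dof=1 J1 → L=7 J1=5 J2=3
C@6,5 dof=2 J2 → L=7 J1=5 J2=4
P@2,6 dof=1 J1 → L=7 J1=6 J2=4
M=3(L−1)−2J1−J2=3·6−2·6−4=2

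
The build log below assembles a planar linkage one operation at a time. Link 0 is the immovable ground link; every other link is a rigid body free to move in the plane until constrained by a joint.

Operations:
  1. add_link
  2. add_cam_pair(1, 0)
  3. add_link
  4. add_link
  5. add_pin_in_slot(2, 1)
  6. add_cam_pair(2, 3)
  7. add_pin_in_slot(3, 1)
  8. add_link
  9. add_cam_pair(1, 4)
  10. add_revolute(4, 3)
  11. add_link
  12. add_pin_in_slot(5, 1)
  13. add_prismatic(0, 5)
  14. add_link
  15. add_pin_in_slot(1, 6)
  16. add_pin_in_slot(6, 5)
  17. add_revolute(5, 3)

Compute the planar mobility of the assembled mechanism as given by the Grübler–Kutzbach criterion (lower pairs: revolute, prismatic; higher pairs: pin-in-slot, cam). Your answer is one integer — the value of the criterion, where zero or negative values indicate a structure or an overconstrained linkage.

link 0 = ground. State L|J1|J2 = 1|0|0
+link1  2|0|0
C(1,0) f=2→J2  2|0|1
+link2  3|0|1
+link3  4|0|1
PS(2,1) f=2→J2  4|0|2
C(2,3) f=2→J2  4|0|3
PS(3,1) f=2→J2  4|0|4
+link4  5|0|4
C(1,4) f=2→J2  5|0|5
R(4,3) f=1→J1  5|1|5
+link5  6|1|5
PS(5,1) f=2→J2  6|1|6
P(0,5) f=1→J1  6|2|6
+link6  7|2|6
PS(1,6) f=2→J2  7|2|7
PS(6,5) f=2→J2  7|2|8
R(5,3) f=1→J1  7|3|8
M = 3(7−1)−2·3−8 = 18−6−8 = 4

M = 4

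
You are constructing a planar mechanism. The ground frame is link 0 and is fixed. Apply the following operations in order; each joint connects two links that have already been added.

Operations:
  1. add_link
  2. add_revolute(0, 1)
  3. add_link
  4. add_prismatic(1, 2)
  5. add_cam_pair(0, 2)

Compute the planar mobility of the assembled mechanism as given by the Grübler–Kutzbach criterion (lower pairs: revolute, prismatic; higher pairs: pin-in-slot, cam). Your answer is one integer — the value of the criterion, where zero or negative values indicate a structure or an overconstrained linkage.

(L,J1,J2)=(1,0,0); link0 fixed
link1: (2,0,0)
R 0-1 [J1]: (2,1,0)
link2: (3,1,0)
P 1-2 [J1]: (3,2,0)
C 0-2 [J2]: (3,2,1)
Grübler: 3·2 − 2·2 − 1 = 1

M = 1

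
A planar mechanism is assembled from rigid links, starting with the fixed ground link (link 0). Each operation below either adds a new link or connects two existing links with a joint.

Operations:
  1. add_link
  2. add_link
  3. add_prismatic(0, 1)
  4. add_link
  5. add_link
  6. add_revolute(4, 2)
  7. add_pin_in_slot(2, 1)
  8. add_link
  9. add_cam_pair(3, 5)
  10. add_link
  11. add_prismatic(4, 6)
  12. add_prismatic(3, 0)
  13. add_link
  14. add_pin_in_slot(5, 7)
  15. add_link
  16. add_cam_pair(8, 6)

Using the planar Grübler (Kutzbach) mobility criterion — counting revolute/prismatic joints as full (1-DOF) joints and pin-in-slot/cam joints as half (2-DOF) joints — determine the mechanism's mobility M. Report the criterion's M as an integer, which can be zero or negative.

[1;0;0] (link 0 is ground)
L+ [2;0;0]
L+ [3;0;0]
P(0,1)∈J1 [3;1;0]
L+ [4;1;0]
L+ [5;1;0]
R(4,2)∈J1 [5;2;0]
PS(2,1)∈J2 [5;2;1]
L+ [6;2;1]
C(3,5)∈J2 [6;2;2]
L+ [7;2;2]
P(4,6)∈J1 [7;3;2]
P(3,0)∈J1 [7;4;2]
L+ [8;4;2]
PS(5,7)∈J2 [8;4;3]
L+ [9;4;3]
C(8,6)∈J2 [9;4;4]
mobility = 24 − 8 − 4 = 12

M = 12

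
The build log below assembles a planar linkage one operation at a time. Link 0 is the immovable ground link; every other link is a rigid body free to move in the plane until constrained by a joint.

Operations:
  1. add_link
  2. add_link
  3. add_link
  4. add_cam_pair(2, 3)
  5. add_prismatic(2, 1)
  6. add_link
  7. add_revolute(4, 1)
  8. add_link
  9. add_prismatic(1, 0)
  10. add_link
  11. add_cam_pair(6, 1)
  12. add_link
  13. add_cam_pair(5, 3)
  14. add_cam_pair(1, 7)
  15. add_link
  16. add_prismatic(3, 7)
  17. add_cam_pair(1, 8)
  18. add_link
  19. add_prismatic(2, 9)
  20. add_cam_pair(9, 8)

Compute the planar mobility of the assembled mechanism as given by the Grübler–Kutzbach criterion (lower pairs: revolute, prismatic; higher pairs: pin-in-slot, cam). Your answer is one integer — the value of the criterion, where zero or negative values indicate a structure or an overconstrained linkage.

M = 11

L=1 J1=0 J2=0
add link → L=2 J1=0 J2=0
add link → L=3 J1=0 J2=0
add link → L=4 J1=0 J2=0
C@2,3 dof=2 J2 → L=4 J1=0 J2=1
P@2,1 dof=1 J1 → L=4 J1=1 J2=1
add link → L=5 J1=1 J2=1
R@4,1 dof=1 J1 → L=5 J1=2 J2=1
add link → L=6 J1=2 J2=1
P@1,0 dof=1 J1 → L=6 J1=3 J2=1
add link → L=7 J1=3 J2=1
C@6,1 dof=2 J2 → L=7 J1=3 J2=2
add link → L=8 J1=3 J2=2
C@5,3 dof=2 J2 → L=8 J1=3 J2=3
C@1,7 dof=2 J2 → L=8 J1=3 J2=4
add link → L=9 J1=3 J2=4
P@3,7 dof=1 J1 → L=9 J1=4 J2=4
C@1,8 dof=2 J2 → L=9 J1=4 J2=5
add link → L=10 J1=4 J2=5
P@2,9 dof=1 J1 → L=10 J1=5 J2=5
C@9,8 dof=2 J2 → L=10 J1=5 J2=6
M=3(L−1)−2J1−J2=3·9−2·5−6=11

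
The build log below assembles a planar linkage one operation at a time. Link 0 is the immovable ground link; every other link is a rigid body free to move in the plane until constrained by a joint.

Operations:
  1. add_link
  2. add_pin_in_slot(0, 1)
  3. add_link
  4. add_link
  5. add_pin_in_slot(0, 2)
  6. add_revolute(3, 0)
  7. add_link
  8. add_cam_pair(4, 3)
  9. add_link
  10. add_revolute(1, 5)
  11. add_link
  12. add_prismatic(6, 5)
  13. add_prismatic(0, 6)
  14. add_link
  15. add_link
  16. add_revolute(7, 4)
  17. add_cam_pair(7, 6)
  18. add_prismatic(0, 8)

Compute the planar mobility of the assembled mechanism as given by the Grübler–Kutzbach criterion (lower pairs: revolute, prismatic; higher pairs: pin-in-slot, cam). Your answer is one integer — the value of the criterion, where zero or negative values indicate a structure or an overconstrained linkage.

M = 8

L=1 J1=0 J2=0
add link → L=2 J1=0 J2=0
PS@0,1 dof=2 J2 → L=2 J1=0 J2=1
add link → L=3 J1=0 J2=1
add link → L=4 J1=0 J2=1
PS@0,2 dof=2 J2 → L=4 J1=0 J2=2
R@3,0 dof=1 J1 → L=4 J1=1 J2=2
add link → L=5 J1=1 J2=2
C@4,3 dof=2 J2 → L=5 J1=1 J2=3
add link → L=6 J1=1 J2=3
R@1,5 dof=1 J1 → L=6 J1=2 J2=3
add link → L=7 J1=2 J2=3
P@6,5 dof=1 J1 → L=7 J1=3 J2=3
P@0,6 dof=1 J1 → L=7 J1=4 J2=3
add link → L=8 J1=4 J2=3
add link → L=9 J1=4 J2=3
R@7,4 dof=1 J1 → L=9 J1=5 J2=3
C@7,6 dof=2 J2 → L=9 J1=5 J2=4
P@0,8 dof=1 J1 → L=9 J1=6 J2=4
M=3(L−1)−2J1−J2=3·8−2·6−4=8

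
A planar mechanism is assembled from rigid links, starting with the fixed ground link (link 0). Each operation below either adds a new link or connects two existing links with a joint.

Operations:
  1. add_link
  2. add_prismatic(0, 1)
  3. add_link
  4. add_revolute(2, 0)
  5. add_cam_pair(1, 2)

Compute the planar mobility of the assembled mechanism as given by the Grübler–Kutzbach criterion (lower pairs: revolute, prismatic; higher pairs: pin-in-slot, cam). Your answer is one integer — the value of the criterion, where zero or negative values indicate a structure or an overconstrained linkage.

L=1 J1=0 J2=0
add link → L=2 J1=0 J2=0
P@0,1 dof=1 J1 → L=2 J1=1 J2=0
add link → L=3 J1=1 J2=0
R@2,0 dof=1 J1 → L=3 J1=2 J2=0
C@1,2 dof=2 J2 → L=3 J1=2 J2=1
M=3(L−1)−2J1−J2=3·2−2·2−1=1

M = 1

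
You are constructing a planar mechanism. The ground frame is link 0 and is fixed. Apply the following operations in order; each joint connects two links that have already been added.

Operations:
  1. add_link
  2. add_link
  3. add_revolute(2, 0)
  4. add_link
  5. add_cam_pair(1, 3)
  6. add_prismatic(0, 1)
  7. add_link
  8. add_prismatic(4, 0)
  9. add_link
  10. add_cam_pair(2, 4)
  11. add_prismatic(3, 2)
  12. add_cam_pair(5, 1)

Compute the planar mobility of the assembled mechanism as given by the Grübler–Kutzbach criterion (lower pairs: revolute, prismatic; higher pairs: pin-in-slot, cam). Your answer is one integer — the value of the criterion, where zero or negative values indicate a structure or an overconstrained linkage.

M = 4

L=1 J1=0 J2=0
add link → L=2 J1=0 J2=0
add link → L=3 J1=0 J2=0
R@2,0 dof=1 J1 → L=3 J1=1 J2=0
add link → L=4 J1=1 J2=0
C@1,3 dof=2 J2 → L=4 J1=1 J2=1
P@0,1 dof=1 J1 → L=4 J1=2 J2=1
add link → L=5 J1=2 J2=1
P@4,0 dof=1 J1 → L=5 J1=3 J2=1
add link → L=6 J1=3 J2=1
C@2,4 dof=2 J2 → L=6 J1=3 J2=2
P@3,2 dof=1 J1 → L=6 J1=4 J2=2
C@5,1 dof=2 J2 → L=6 J1=4 J2=3
M=3(L−1)−2J1−J2=3·5−2·4−3=4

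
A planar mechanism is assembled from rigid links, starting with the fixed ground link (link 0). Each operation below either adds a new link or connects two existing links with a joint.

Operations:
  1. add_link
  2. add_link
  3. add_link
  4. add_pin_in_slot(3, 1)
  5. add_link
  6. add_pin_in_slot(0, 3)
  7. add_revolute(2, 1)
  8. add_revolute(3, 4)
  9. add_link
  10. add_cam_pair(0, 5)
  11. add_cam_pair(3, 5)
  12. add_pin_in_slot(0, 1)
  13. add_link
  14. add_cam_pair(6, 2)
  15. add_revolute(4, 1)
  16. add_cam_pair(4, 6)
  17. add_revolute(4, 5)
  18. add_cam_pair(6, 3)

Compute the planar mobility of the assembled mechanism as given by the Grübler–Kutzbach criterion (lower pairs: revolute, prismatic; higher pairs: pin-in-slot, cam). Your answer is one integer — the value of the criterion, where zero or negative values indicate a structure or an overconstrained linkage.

M = 2

L=1 J1=0 J2=0
add link → L=2 J1=0 J2=0
add link → L=3 J1=0 J2=0
add link → L=4 J1=0 J2=0
PS@3,1 dof=2 J2 → L=4 J1=0 J2=1
add link → L=5 J1=0 J2=1
PS@0,3 dof=2 J2 → L=5 J1=0 J2=2
R@2,1 dof=1 J1 → L=5 J1=1 J2=2
R@3,4 dof=1 J1 → L=5 J1=2 J2=2
add link → L=6 J1=2 J2=2
C@0,5 dof=2 J2 → L=6 J1=2 J2=3
C@3,5 dof=2 J2 → L=6 J1=2 J2=4
PS@0,1 dof=2 J2 → L=6 J1=2 J2=5
add link → L=7 J1=2 J2=5
C@6,2 dof=2 J2 → L=7 J1=2 J2=6
R@4,1 dof=1 J1 → L=7 J1=3 J2=6
C@4,6 dof=2 J2 → L=7 J1=3 J2=7
R@4,5 dof=1 J1 → L=7 J1=4 J2=7
C@6,3 dof=2 J2 → L=7 J1=4 J2=8
M=3(L−1)−2J1−J2=3·6−2·4−8=2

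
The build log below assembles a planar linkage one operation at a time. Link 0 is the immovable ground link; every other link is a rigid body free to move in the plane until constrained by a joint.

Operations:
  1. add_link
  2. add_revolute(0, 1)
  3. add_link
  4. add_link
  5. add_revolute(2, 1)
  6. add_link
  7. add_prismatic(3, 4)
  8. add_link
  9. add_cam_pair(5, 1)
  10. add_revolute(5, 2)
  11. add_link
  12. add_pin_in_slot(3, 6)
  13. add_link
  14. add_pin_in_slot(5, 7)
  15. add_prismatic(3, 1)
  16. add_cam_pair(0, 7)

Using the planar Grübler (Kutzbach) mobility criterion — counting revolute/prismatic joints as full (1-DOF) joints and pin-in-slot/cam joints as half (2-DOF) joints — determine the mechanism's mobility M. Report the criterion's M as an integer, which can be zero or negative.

(L,J1,J2)=(1,0,0); link0 fixed
link1: (2,0,0)
R 0-1 [J1]: (2,1,0)
link2: (3,1,0)
link3: (4,1,0)
R 2-1 [J1]: (4,2,0)
link4: (5,2,0)
P 3-4 [J1]: (5,3,0)
link5: (6,3,0)
C 5-1 [J2]: (6,3,1)
R 5-2 [J1]: (6,4,1)
link6: (7,4,1)
PS 3-6 [J2]: (7,4,2)
link7: (8,4,2)
PS 5-7 [J2]: (8,4,3)
P 3-1 [J1]: (8,5,3)
C 0-7 [J2]: (8,5,4)
Grübler: 3·7 − 2·5 − 4 = 7

M = 7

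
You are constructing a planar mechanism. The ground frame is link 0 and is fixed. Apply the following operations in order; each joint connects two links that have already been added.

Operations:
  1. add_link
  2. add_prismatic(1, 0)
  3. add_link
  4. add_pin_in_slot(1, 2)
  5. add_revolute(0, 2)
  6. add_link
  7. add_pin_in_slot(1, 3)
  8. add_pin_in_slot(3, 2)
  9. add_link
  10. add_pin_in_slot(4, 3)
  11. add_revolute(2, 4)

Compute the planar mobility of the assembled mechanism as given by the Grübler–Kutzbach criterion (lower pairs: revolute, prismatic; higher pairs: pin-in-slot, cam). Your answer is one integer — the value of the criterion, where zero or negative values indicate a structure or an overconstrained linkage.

(L,J1,J2)=(1,0,0); link0 fixed
link1: (2,0,0)
P 1-0 [J1]: (2,1,0)
link2: (3,1,0)
PS 1-2 [J2]: (3,1,1)
R 0-2 [J1]: (3,2,1)
link3: (4,2,1)
PS 1-3 [J2]: (4,2,2)
PS 3-2 [J2]: (4,2,3)
link4: (5,2,3)
PS 4-3 [J2]: (5,2,4)
R 2-4 [J1]: (5,3,4)
Grübler: 3·4 − 2·3 − 4 = 2

M = 2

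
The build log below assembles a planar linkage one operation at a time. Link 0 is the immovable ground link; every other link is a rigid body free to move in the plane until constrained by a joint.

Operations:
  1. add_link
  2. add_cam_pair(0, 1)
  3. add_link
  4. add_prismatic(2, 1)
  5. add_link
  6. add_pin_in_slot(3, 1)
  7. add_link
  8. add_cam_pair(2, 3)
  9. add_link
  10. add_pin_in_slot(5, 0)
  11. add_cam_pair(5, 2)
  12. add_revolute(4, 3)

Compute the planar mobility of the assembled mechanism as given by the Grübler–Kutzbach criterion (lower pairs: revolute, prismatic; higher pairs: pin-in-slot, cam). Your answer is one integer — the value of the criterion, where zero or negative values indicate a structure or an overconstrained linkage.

M = 6

link 0 = ground. State L|J1|J2 = 1|0|0
+link1  2|0|0
C(0,1) f=2→J2  2|0|1
+link2  3|0|1
P(2,1) f=1→J1  3|1|1
+link3  4|1|1
PS(3,1) f=2→J2  4|1|2
+link4  5|1|2
C(2,3) f=2→J2  5|1|3
+link5  6|1|3
PS(5,0) f=2→J2  6|1|4
C(5,2) f=2→J2  6|1|5
R(4,3) f=1→J1  6|2|5
M = 3(6−1)−2·2−5 = 15−4−5 = 6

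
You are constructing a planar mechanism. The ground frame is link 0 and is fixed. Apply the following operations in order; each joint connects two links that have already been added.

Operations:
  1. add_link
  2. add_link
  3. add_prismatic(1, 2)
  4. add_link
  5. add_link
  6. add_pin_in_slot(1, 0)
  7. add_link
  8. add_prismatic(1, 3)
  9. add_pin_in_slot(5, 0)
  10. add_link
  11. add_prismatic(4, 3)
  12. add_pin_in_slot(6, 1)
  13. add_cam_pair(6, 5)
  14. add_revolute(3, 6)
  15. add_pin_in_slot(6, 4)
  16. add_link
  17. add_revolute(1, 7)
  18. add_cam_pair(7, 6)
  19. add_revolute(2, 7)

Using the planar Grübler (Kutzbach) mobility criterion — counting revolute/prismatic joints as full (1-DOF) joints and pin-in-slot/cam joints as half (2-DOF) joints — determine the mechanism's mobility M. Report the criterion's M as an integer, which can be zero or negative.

[1;0;0] (link 0 is ground)
L+ [2;0;0]
L+ [3;0;0]
P(1,2)∈J1 [3;1;0]
L+ [4;1;0]
L+ [5;1;0]
PS(1,0)∈J2 [5;1;1]
L+ [6;1;1]
P(1,3)∈J1 [6;2;1]
PS(5,0)∈J2 [6;2;2]
L+ [7;2;2]
P(4,3)∈J1 [7;3;2]
PS(6,1)∈J2 [7;3;3]
C(6,5)∈J2 [7;3;4]
R(3,6)∈J1 [7;4;4]
PS(6,4)∈J2 [7;4;5]
L+ [8;4;5]
R(1,7)∈J1 [8;5;5]
C(7,6)∈J2 [8;5;6]
R(2,7)∈J1 [8;6;6]
mobility = 21 − 12 − 6 = 3

M = 3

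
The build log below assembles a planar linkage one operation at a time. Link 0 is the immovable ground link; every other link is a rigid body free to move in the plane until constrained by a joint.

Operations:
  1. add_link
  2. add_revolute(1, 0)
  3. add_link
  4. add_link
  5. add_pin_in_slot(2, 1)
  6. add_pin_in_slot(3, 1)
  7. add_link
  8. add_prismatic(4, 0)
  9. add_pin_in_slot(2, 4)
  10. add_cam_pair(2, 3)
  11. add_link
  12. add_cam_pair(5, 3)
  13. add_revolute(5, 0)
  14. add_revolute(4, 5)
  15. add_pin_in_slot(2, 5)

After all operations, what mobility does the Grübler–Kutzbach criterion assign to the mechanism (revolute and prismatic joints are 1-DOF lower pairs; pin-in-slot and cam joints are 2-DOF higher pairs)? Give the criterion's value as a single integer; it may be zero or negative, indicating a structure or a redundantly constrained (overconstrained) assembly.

ground; <1,0,0>
#1 <2,0,0>
R:1↔0 J1 <2,1,0>
#2 <3,1,0>
#3 <4,1,0>
PS:2↔1 J2 <4,1,1>
PS:3↔1 J2 <4,1,2>
#4 <5,1,2>
P:4↔0 J1 <5,2,2>
PS:2↔4 J2 <5,2,3>
C:2↔3 J2 <5,2,4>
#5 <6,2,4>
C:5↔3 J2 <6,2,5>
R:5↔0 J1 <6,3,5>
R:4↔5 J1 <6,4,5>
PS:2↔5 J2 <6,4,6>
3×5 − 2×4 − 1×6 = 1

M = 1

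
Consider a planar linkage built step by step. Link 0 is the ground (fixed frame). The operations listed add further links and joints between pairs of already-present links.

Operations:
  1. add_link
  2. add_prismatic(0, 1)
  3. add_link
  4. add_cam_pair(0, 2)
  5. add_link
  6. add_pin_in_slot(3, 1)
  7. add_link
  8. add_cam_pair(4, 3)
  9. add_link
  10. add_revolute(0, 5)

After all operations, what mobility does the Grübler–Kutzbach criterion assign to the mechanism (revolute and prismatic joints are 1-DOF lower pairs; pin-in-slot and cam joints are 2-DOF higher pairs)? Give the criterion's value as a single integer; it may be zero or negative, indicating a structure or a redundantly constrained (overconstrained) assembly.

L=1 J1=0 J2=0
add link → L=2 J1=0 J2=0
P@0,1 dof=1 J1 → L=2 J1=1 J2=0
add link → L=3 J1=1 J2=0
C@0,2 dof=2 J2 → L=3 J1=1 J2=1
add link → L=4 J1=1 J2=1
PS@3,1 dof=2 J2 → L=4 J1=1 J2=2
add link → L=5 J1=1 J2=2
C@4,3 dof=2 J2 → L=5 J1=1 J2=3
add link → L=6 J1=1 J2=3
R@0,5 dof=1 J1 → L=6 J1=2 J2=3
M=3(L−1)−2J1−J2=3·5−2·2−3=8

M = 8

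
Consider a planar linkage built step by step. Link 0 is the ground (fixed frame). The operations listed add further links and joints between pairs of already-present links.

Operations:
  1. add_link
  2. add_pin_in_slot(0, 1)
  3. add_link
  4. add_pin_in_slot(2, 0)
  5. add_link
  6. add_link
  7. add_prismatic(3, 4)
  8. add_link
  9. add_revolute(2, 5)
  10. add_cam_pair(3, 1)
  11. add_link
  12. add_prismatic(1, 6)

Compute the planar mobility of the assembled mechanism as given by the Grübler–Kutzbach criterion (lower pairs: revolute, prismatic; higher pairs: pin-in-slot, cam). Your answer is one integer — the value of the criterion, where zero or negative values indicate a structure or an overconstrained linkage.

L=1 J1=0 J2=0
add link → L=2 J1=0 J2=0
PS@0,1 dof=2 J2 → L=2 J1=0 J2=1
add link → L=3 J1=0 J2=1
PS@2,0 dof=2 J2 → L=3 J1=0 J2=2
add link → L=4 J1=0 J2=2
add link → L=5 J1=0 J2=2
P@3,4 dof=1 J1 → L=5 J1=1 J2=2
add link → L=6 J1=1 J2=2
R@2,5 dof=1 J1 → L=6 J1=2 J2=2
C@3,1 dof=2 J2 → L=6 J1=2 J2=3
add link → L=7 J1=2 J2=3
P@1,6 dof=1 J1 → L=7 J1=3 J2=3
M=3(L−1)−2J1−J2=3·6−2·3−3=9

M = 9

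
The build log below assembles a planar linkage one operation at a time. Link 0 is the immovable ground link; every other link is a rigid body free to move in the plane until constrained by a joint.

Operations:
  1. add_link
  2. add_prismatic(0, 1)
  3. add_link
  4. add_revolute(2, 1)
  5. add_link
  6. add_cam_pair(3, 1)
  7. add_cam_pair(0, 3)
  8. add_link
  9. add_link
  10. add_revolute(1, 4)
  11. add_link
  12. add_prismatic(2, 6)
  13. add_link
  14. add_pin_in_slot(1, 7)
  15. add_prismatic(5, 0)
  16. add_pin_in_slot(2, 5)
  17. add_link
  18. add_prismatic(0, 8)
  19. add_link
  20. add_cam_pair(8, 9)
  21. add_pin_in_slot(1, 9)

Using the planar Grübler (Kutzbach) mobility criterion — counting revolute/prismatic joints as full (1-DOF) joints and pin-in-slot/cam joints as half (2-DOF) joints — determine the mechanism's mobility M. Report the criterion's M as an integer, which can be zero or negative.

M = 9

[1;0;0] (link 0 is ground)
L+ [2;0;0]
P(0,1)∈J1 [2;1;0]
L+ [3;1;0]
R(2,1)∈J1 [3;2;0]
L+ [4;2;0]
C(3,1)∈J2 [4;2;1]
C(0,3)∈J2 [4;2;2]
L+ [5;2;2]
L+ [6;2;2]
R(1,4)∈J1 [6;3;2]
L+ [7;3;2]
P(2,6)∈J1 [7;4;2]
L+ [8;4;2]
PS(1,7)∈J2 [8;4;3]
P(5,0)∈J1 [8;5;3]
PS(2,5)∈J2 [8;5;4]
L+ [9;5;4]
P(0,8)∈J1 [9;6;4]
L+ [10;6;4]
C(8,9)∈J2 [10;6;5]
PS(1,9)∈J2 [10;6;6]
mobility = 27 − 12 − 6 = 9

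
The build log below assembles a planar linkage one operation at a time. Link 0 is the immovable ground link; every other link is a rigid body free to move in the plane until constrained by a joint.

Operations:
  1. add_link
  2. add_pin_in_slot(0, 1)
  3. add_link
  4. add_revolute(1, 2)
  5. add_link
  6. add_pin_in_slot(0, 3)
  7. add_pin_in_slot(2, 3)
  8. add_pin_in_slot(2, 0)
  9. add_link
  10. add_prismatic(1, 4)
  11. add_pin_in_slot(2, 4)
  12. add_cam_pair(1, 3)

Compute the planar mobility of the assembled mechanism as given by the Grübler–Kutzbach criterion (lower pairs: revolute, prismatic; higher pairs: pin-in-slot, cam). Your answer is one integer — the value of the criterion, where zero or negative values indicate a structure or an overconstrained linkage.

M = 2

(L,J1,J2)=(1,0,0); link0 fixed
link1: (2,0,0)
PS 0-1 [J2]: (2,0,1)
link2: (3,0,1)
R 1-2 [J1]: (3,1,1)
link3: (4,1,1)
PS 0-3 [J2]: (4,1,2)
PS 2-3 [J2]: (4,1,3)
PS 2-0 [J2]: (4,1,4)
link4: (5,1,4)
P 1-4 [J1]: (5,2,4)
PS 2-4 [J2]: (5,2,5)
C 1-3 [J2]: (5,2,6)
Grübler: 3·4 − 2·2 − 6 = 2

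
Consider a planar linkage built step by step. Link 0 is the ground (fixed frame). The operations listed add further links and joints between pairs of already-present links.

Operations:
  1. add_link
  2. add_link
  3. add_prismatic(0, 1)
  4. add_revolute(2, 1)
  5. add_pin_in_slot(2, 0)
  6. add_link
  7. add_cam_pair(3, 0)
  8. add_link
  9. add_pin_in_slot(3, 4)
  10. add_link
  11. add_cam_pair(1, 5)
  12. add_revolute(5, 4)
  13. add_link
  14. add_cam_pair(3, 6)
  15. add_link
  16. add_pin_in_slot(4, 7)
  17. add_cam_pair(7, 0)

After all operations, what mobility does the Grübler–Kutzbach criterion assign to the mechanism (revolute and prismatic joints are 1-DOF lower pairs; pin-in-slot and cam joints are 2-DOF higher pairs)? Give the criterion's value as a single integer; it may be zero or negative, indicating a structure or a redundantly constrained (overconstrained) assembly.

M = 8

(L,J1,J2)=(1,0,0); link0 fixed
link1: (2,0,0)
link2: (3,0,0)
P 0-1 [J1]: (3,1,0)
R 2-1 [J1]: (3,2,0)
PS 2-0 [J2]: (3,2,1)
link3: (4,2,1)
C 3-0 [J2]: (4,2,2)
link4: (5,2,2)
PS 3-4 [J2]: (5,2,3)
link5: (6,2,3)
C 1-5 [J2]: (6,2,4)
R 5-4 [J1]: (6,3,4)
link6: (7,3,4)
C 3-6 [J2]: (7,3,5)
link7: (8,3,5)
PS 4-7 [J2]: (8,3,6)
C 7-0 [J2]: (8,3,7)
Grübler: 3·7 − 2·3 − 7 = 8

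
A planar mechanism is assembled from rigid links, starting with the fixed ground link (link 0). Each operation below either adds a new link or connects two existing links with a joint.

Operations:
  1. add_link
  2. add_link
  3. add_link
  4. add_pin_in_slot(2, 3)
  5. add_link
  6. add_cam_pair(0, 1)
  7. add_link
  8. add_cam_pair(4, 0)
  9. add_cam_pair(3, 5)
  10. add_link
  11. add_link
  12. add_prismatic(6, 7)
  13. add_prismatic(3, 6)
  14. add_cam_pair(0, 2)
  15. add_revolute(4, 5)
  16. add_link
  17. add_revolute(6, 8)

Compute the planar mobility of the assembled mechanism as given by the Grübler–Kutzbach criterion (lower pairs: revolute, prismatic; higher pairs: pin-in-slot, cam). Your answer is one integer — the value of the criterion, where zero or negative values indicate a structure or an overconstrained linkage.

ground; <1,0,0>
#1 <2,0,0>
#2 <3,0,0>
#3 <4,0,0>
PS:2↔3 J2 <4,0,1>
#4 <5,0,1>
C:0↔1 J2 <5,0,2>
#5 <6,0,2>
C:4↔0 J2 <6,0,3>
C:3↔5 J2 <6,0,4>
#6 <7,0,4>
#7 <8,0,4>
P:6↔7 J1 <8,1,4>
P:3↔6 J1 <8,2,4>
C:0↔2 J2 <8,2,5>
R:4↔5 J1 <8,3,5>
#8 <9,3,5>
R:6↔8 J1 <9,4,5>
3×8 − 2×4 − 1×5 = 11

M = 11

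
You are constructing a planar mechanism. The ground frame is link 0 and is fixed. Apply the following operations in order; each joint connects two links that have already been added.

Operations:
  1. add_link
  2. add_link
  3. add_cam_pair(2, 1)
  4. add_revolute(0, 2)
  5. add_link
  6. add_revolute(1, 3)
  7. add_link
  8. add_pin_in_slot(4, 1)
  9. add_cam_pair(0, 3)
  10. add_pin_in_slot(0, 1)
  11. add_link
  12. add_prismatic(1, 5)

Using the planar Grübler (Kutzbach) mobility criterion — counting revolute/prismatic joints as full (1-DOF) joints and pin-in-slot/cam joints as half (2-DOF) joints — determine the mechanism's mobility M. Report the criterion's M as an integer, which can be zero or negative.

M = 5

link 0 = ground. State L|J1|J2 = 1|0|0
+link1  2|0|0
+link2  3|0|0
C(2,1) f=2→J2  3|0|1
R(0,2) f=1→J1  3|1|1
+link3  4|1|1
R(1,3) f=1→J1  4|2|1
+link4  5|2|1
PS(4,1) f=2→J2  5|2|2
C(0,3) f=2→J2  5|2|3
PS(0,1) f=2→J2  5|2|4
+link5  6|2|4
P(1,5) f=1→J1  6|3|4
M = 3(6−1)−2·3−4 = 15−6−4 = 5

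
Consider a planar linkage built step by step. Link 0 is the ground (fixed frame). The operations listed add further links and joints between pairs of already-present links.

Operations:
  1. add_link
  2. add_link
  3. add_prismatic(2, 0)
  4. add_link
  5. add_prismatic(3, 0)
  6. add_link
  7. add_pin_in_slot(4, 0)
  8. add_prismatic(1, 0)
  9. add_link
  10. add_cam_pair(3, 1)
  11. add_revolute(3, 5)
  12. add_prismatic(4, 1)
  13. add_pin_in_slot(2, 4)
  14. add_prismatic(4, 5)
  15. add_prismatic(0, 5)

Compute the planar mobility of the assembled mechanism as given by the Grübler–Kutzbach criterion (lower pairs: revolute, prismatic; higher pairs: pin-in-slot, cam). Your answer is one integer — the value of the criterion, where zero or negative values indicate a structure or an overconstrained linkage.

[1;0;0] (link 0 is ground)
L+ [2;0;0]
L+ [3;0;0]
P(2,0)∈J1 [3;1;0]
L+ [4;1;0]
P(3,0)∈J1 [4;2;0]
L+ [5;2;0]
PS(4,0)∈J2 [5;2;1]
P(1,0)∈J1 [5;3;1]
L+ [6;3;1]
C(3,1)∈J2 [6;3;2]
R(3,5)∈J1 [6;4;2]
P(4,1)∈J1 [6;5;2]
PS(2,4)∈J2 [6;5;3]
P(4,5)∈J1 [6;6;3]
P(0,5)∈J1 [6;7;3]
mobility = 15 − 14 − 3 = -2

M = -2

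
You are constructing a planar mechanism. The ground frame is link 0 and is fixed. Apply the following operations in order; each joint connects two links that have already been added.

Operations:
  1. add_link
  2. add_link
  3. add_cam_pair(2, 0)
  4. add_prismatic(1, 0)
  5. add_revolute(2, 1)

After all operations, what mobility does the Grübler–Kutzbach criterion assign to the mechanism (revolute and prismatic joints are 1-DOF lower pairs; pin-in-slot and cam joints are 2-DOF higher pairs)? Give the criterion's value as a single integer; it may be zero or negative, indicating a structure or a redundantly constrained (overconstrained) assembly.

M = 1

[1;0;0] (link 0 is ground)
L+ [2;0;0]
L+ [3;0;0]
C(2,0)∈J2 [3;0;1]
P(1,0)∈J1 [3;1;1]
R(2,1)∈J1 [3;2;1]
mobility = 6 − 4 − 1 = 1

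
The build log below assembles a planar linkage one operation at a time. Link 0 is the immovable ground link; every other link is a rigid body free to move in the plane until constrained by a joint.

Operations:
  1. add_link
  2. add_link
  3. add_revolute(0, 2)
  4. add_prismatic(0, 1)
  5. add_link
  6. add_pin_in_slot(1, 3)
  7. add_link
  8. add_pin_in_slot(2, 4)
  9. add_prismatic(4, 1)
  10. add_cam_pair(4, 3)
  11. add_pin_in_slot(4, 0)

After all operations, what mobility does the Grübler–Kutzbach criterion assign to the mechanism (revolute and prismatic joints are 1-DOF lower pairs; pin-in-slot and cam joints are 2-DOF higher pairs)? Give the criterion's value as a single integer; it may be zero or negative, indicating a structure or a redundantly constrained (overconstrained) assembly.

L=1 J1=0 J2=0
add link → L=2 J1=0 J2=0
add link → L=3 J1=0 J2=0
R@0,2 dof=1 J1 → L=3 J1=1 J2=0
P@0,1 dof=1 J1 → L=3 J1=2 J2=0
add link → L=4 J1=2 J2=0
PS@1,3 dof=2 J2 → L=4 J1=2 J2=1
add link → L=5 J1=2 J2=1
PS@2,4 dof=2 J2 → L=5 J1=2 J2=2
P@4,1 dof=1 J1 → L=5 J1=3 J2=2
C@4,3 dof=2 J2 → L=5 J1=3 J2=3
PS@4,0 dof=2 J2 → L=5 J1=3 J2=4
M=3(L−1)−2J1−J2=3·4−2·3−4=2

M = 2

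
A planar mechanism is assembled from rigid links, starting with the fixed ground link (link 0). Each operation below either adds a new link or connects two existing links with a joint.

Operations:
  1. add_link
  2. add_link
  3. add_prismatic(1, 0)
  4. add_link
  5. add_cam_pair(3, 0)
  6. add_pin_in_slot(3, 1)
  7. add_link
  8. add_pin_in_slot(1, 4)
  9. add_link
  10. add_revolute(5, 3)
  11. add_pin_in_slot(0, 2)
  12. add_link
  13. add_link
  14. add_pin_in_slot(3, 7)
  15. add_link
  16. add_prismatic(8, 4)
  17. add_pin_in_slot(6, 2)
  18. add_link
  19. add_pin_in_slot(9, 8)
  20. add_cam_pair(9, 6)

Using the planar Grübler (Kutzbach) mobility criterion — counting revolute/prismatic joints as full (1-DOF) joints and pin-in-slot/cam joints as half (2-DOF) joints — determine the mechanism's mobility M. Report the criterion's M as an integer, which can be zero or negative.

L=1 J1=0 J2=0
add link → L=2 J1=0 J2=0
add link → L=3 J1=0 J2=0
P@1,0 dof=1 J1 → L=3 J1=1 J2=0
add link → L=4 J1=1 J2=0
C@3,0 dof=2 J2 → L=4 J1=1 J2=1
PS@3,1 dof=2 J2 → L=4 J1=1 J2=2
add link → L=5 J1=1 J2=2
PS@1,4 dof=2 J2 → L=5 J1=1 J2=3
add link → L=6 J1=1 J2=3
R@5,3 dof=1 J1 → L=6 J1=2 J2=3
PS@0,2 dof=2 J2 → L=6 J1=2 J2=4
add link → L=7 J1=2 J2=4
add link → L=8 J1=2 J2=4
PS@3,7 dof=2 J2 → L=8 J1=2 J2=5
add link → L=9 J1=2 J2=5
P@8,4 dof=1 J1 → L=9 J1=3 J2=5
PS@6,2 dof=2 J2 → L=9 J1=3 J2=6
add link → L=10 J1=3 J2=6
PS@9,8 dof=2 J2 → L=10 J1=3 J2=7
C@9,6 dof=2 J2 → L=10 J1=3 J2=8
M=3(L−1)−2J1−J2=3·9−2·3−8=13

M = 13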